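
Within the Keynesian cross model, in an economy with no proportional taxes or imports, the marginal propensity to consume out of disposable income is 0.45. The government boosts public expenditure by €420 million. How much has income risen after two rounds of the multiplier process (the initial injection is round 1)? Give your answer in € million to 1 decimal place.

€609.0 million

Round 1 adds ΔG = €420 million; each later round is MPC = 0.45 times the previous.
After 2 rounds: 420 + 189 = ΔG·(1 − c^2)/(1 − c) = 420 × (1 − 0.2025)/0.55 = €609 million.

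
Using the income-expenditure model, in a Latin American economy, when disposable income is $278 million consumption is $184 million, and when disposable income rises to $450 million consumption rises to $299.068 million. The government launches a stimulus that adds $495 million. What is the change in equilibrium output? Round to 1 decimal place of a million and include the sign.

+$1,495.5 million

MPC = ΔC/ΔYd = (299.068 − 184)/(450 − 278) = 115.068/172 = 0.669.
Spending multiplier = 1/(1 − MPC) = 1/(1 − 0.669) = 1/0.331 ≈ 3.021.
ΔY = k × ΔG = (+$495 million) / 0.331 ≈ +$1,495.5 million.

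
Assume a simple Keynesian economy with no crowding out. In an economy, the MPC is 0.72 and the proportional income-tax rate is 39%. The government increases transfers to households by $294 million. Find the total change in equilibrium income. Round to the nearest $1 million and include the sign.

+$377 million

The transfer change shifts disposable income by +$294 million, so first-round consumption changes by c·ΔTR = 0.72 × (+$294 million) = +$211.68 million.
Expenditure multiplier = 1/(1 − c(1−t)) = 1/(1 − 0.72×0.61) = 1/0.5608 ≈ 1.783.
The transfer multiplier is c × k ≈ 1.284, so ΔY = k × (c·ΔTR) = (+$211.68 million) / 0.5608 ≈ +$377 million.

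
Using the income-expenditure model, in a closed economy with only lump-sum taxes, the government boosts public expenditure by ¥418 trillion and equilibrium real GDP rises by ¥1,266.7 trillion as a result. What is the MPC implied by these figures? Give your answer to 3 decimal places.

0.670

Implied spending multiplier k = ΔY/ΔG = 1,266.7/418 ≈ 3.0304.
Since k = 1/(1 − MPC), MPC = 1 − 1/k = 1 − ΔG/ΔY = 1 − 418/1,266.7 ≈ 0.670.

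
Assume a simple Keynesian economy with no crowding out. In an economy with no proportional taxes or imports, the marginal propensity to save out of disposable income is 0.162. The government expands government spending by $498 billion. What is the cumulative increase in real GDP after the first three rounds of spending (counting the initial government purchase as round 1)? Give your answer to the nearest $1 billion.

$1,265 billion

MPC = 1 − MPS = 1 − 0.162 = 0.838.
Round 1 adds ΔG = $498 billion; each later round is MPC = 0.838 times the previous.
After 3 rounds: 498 + 417.324 + 349.717512 = ΔG·(1 − c^3)/(1 − c) = 498 × (1 − 0.588480472)/0.162 ≈ $1,265 billion.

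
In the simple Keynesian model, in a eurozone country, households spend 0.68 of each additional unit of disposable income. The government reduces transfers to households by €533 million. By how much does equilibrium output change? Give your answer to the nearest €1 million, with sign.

−€1,133 million

The transfer change shifts disposable income by −€533 million, so first-round consumption changes by c·ΔTR = 0.68 × (−€533 million) = −€362.44 million.
Expenditure multiplier = 1/(1 − MPC) = 1/(1 − 0.68) = 1/0.32 = 3.125.
The transfer multiplier is c × k = 2.125, so ΔY = k × (c·ΔTR) = (−€362.44 million) / 0.32 ≈ −€1,133 million.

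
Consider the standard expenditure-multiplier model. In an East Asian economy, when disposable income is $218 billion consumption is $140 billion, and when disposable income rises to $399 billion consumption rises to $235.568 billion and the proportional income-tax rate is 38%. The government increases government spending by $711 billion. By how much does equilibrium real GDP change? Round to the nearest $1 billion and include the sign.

+$1,057 billion

MPC = ΔC/ΔYd = (235.568 − 140)/(399 − 218) = 95.568/181 = 0.528.
Expenditure multiplier = 1/(1 − c(1−t)) = 1/(1 − 0.528×0.62) = 1/0.67264 ≈ 1.487.
ΔY = k × ΔG = (+$711 billion) / 0.67264 ≈ +$1,057 billion.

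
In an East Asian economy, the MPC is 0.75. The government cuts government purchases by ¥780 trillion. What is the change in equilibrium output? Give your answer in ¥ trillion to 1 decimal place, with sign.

−¥3,120.0 trillion

Expenditure multiplier = 1/(1 − MPC) = 1/(1 − 0.75) = 1/0.25 = 4.
ΔY = k × ΔG = (−¥780 trillion) / 0.25 = −¥3,120 trillion.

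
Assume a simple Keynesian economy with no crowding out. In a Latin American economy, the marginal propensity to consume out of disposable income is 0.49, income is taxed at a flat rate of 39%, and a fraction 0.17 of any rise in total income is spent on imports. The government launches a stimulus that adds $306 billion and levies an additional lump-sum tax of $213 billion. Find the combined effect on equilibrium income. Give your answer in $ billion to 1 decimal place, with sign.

+$231.5 billion

Expenditure multiplier = 1/(1 − c(1−t) + m) = 1/(1 − 0.49×0.61 + 0.17) = 1/0.8711 ≈ 1.148.
ΔG contributes k·ΔG = (+$306 billion) / 0.8711 ≈ +$351.3 billion.
ΔT of +$213 billion changes first-round spending by −c·ΔT = −$104.37 billion, contributing k·(−c·ΔT) = (−$104.37 billion) / 0.8711 ≈ −$119.8 billion.
Net ΔY = k(ΔG − c·ΔT) = (+$201.63 billion) / 0.8711 ≈ +$231.5 billion.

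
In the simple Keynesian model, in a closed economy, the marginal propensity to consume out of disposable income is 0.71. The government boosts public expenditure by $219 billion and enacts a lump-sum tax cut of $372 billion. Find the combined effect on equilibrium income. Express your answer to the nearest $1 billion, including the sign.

Expenditure multiplier = 1/(1 − MPC) = 1/(1 − 0.71) = 1/0.29 ≈ 3.448.
ΔG contributes k·ΔG = (+$219 billion) / 0.29 ≈ +$755.2 billion.
ΔT of −$372 billion changes first-round spending by −c·ΔT = +$264.12 billion, contributing k·(−c·ΔT) = (+$264.12 billion) / 0.29 ≈ +$910.8 billion.
Net ΔY = k(ΔG − c·ΔT) = (+$483.12 billion) / 0.29 ≈ +$1,666 billion.

+$1,666 billion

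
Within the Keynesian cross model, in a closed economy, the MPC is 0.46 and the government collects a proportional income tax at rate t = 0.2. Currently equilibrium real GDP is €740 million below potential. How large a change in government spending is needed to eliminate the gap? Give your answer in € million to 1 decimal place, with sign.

Spending multiplier = 1/(1 − c(1−t)) = 1/(1 − 0.46×0.8) = 1/0.632 ≈ 1.582.
Need ΔY = +€740 million, so ΔG = ΔY/k = (+€740 million) × 0.632 ≈ +€467.7 million.
The government should increase government spending by €467.7 million.

+€467.7 million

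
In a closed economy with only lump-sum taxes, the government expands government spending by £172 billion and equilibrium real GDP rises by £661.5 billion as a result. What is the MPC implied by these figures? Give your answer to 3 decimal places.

0.740

Implied spending multiplier k = ΔY/ΔG = 661.5/172 ≈ 3.8459.
Since k = 1/(1 − MPC), MPC = 1 − 1/k = 1 − ΔG/ΔY = 1 − 172/661.5 ≈ 0.740.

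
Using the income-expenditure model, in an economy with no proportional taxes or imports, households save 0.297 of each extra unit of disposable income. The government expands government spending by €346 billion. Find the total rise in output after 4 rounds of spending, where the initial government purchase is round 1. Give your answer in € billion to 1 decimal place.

€880.4 billion

MPC = 1 − MPS = 1 − 0.297 = 0.703.
Round 1 adds ΔG = €346 billion; each later round is MPC = 0.703 times the previous.
After 4 rounds: 346 + 243.238 + 170.996314 + 120.210408742 = ΔG·(1 − c^4)/(1 − c) = 346 × (1 − 0.244242535681)/0.297 ≈ €880.4 billion.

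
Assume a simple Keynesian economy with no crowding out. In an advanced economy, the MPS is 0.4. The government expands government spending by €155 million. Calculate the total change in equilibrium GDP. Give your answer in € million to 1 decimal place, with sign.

+€387.5 million

MPC = 1 − MPS = 1 − 0.4 = 0.6.
Expenditure multiplier = 1/(1 − MPC) = 1/(1 − 0.6) = 1/0.4 = 2.5.
ΔY = k × ΔG = (+€155 million) / 0.4 = +€387.5 million.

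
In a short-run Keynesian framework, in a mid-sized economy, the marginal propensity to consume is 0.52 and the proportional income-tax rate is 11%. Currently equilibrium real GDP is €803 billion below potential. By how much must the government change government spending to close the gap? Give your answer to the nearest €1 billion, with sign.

Spending multiplier = 1/(1 − c(1−t)) = 1/(1 − 0.52×0.89) = 1/0.5372 ≈ 1.862.
Need ΔY = +€803 billion, so ΔG = ΔY/k = (+€803 billion) × 0.5372 ≈ +€431 billion.
The government should increase government spending by €431 billion.

+€431 billion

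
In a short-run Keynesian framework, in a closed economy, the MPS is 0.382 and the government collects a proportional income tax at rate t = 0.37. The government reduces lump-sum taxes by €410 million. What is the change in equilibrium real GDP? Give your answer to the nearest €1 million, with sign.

MPC = 1 − MPS = 1 − 0.382 = 0.618.
A lump-sum tax change of −€410 million shifts disposable income by +€410 million; first-round consumption changes by −c × ΔT = −0.618 × (−€410 million) = +€253.38 million.
Expenditure multiplier = 1/(1 − c(1−t)) = 1/(1 − 0.618×0.63) = 1/0.61066 ≈ 1.638.
The tax multiplier is −c × k ≈ −1.012, so ΔY = k × (−c·ΔT) = (+€253.38 million) / 0.61066 ≈ +€415 million.

+€415 million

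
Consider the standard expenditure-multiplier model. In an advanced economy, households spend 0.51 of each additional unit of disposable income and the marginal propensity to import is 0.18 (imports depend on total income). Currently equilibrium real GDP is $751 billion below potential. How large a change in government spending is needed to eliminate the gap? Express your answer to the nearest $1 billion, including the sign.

Spending multiplier = 1/(1 − c + m) = 1/(1 − 0.51 + 0.18) = 1/0.67 ≈ 1.493.
Need ΔY = +$751 billion, so ΔG = ΔY/k = (+$751 billion) × 0.67 ≈ +$503 billion.
The government should increase government spending by $503 billion.

+$503 billion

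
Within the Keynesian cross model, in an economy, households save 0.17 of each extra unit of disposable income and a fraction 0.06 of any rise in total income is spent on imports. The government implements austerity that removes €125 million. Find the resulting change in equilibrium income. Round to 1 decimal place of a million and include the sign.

−€543.5 million

MPC = 1 − MPS = 1 − 0.17 = 0.83.
Expenditure multiplier = 1/(1 − c + m) = 1/(1 − 0.83 + 0.06) = 1/0.23 ≈ 4.348.
ΔY = k × ΔG = (−€125 million) / 0.23 ≈ −€543.5 million.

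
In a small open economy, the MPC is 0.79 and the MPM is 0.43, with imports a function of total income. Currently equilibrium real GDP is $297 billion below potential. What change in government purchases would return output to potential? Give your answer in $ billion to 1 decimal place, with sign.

Spending multiplier = 1/(1 − c + m) = 1/(1 − 0.79 + 0.43) = 1/0.64 ≈ 1.563.
Need ΔY = +$297 billion, so ΔG = ΔY/k = (+$297 billion) × 0.64 ≈ +$190.1 billion.
The government should increase government purchases by $190.1 billion.

+$190.1 billion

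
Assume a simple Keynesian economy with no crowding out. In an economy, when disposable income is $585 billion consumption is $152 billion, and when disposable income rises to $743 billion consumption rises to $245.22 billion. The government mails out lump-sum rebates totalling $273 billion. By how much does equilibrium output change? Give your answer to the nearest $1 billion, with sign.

+$393 billion

MPC = ΔC/ΔYd = (245.22 − 152)/(743 − 585) = 93.22/158 = 0.59.
A lump-sum tax change of −$273 billion shifts disposable income by +$273 billion; first-round consumption changes by −c × ΔT = −0.59 × (−$273 billion) = +$161.07 billion.
Expenditure multiplier = 1/(1 − MPC) = 1/(1 − 0.59) = 1/0.41 ≈ 2.439.
The tax multiplier is −c × k ≈ −1.439, so ΔY = k × (−c·ΔT) = (+$161.07 billion) / 0.41 ≈ +$393 billion.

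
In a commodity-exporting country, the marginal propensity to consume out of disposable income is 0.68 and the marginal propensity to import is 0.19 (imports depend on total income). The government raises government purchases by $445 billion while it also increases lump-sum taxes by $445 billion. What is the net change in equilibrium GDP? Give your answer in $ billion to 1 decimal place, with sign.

+$279.2 billion

Expenditure multiplier = 1/(1 − c + m) = 1/(1 − 0.68 + 0.19) = 1/0.51 ≈ 1.961.
ΔG contributes k·ΔG = (+$445 billion) / 0.51 ≈ +$872.5 billion.
ΔT of +$445 billion changes first-round spending by −c·ΔT = −$302.6 billion, contributing k·(−c·ΔT) = (−$302.6 billion) / 0.51 ≈ −$593.3 billion.
Net ΔY = k(ΔG − c·ΔT) = (+$142.4 billion) / 0.51 ≈ +$279.2 billion.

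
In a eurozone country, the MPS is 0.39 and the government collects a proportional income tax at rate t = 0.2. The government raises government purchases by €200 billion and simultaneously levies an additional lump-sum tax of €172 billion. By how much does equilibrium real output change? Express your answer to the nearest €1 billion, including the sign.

+€186 billion

MPC = 1 − MPS = 1 − 0.39 = 0.61.
Expenditure multiplier = 1/(1 − c(1−t)) = 1/(1 − 0.61×0.8) = 1/0.512 ≈ 1.953.
ΔG contributes k·ΔG = (+€200 billion) / 0.512 ≈ +€390.6 billion.
ΔT of +€172 billion changes first-round spending by −c·ΔT = −€104.92 billion, contributing k·(−c·ΔT) = (−€104.92 billion) / 0.512 ≈ −€204.9 billion.
Net ΔY = k(ΔG − c·ΔT) = (+€95.08 billion) / 0.512 ≈ +€186 billion.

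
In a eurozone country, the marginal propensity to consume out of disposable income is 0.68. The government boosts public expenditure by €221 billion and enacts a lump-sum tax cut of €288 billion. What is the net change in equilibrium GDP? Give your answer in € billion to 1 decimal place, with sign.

+€1,302.6 billion

Expenditure multiplier = 1/(1 − MPC) = 1/(1 − 0.68) = 1/0.32 = 3.125.
ΔG contributes k·ΔG = (+€221 billion) / 0.32 ≈ +€690.6 billion.
ΔT of −€288 billion changes first-round spending by −c·ΔT = +€195.84 billion, contributing k·(−c·ΔT) = (+€195.84 billion) / 0.32 = +€612 billion.
Net ΔY = k(ΔG − c·ΔT) = (+€416.84 billion) / 0.32 ≈ +€1,302.6 billion.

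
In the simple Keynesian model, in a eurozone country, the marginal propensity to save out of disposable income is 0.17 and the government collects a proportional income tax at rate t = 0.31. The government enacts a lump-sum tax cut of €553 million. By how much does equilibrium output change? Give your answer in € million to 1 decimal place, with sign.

MPC = 1 − MPS = 1 − 0.17 = 0.83.
A lump-sum tax change of −€553 million shifts disposable income by +€553 million; first-round consumption changes by −c × ΔT = −0.83 × (−€553 million) = +€458.99 million.
Expenditure multiplier = 1/(1 − c(1−t)) = 1/(1 − 0.83×0.69) = 1/0.4273 ≈ 2.34.
The tax multiplier is −c × k ≈ −1.942, so ΔY = k × (−c·ΔT) = (+€458.99 million) / 0.4273 ≈ +€1,074.2 million.

+€1,074.2 million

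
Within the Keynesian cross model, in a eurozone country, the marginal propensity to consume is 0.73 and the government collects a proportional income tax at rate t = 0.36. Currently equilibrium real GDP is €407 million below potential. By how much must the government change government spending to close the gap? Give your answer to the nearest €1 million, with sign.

+€217 million

Spending multiplier = 1/(1 − c(1−t)) = 1/(1 − 0.73×0.64) = 1/0.5328 ≈ 1.877.
Need ΔY = +€407 million, so ΔG = ΔY/k = (+€407 million) × 0.5328 ≈ +€217 million.
The government should increase government spending by €217 million.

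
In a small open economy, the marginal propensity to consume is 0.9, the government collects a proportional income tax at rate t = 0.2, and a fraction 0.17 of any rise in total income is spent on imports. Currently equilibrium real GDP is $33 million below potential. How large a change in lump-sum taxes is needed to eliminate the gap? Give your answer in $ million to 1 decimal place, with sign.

Spending multiplier = 1/(1 − c(1−t) + m) = 1/(1 − 0.9×0.8 + 0.17) = 1/0.45 ≈ 2.222.
Tax multiplier = −c·k = −0.9/0.45 = −2. Need ΔY = +$33 million, so ΔT = ΔY/(−c·k) = −(+$33 million) × 0.45 / 0.9 = −$16.5 million.
The government should cut lump-sum taxes by $16.5 million.

−$16.5 million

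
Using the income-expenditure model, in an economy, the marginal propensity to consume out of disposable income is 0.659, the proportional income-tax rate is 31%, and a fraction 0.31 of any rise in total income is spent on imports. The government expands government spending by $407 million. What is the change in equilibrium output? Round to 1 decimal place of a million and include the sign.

+$475.9 million

Government-spending multiplier = 1/(1 − c(1−t) + m) = 1/(1 − 0.659×0.69 + 0.31) = 1/0.85529 ≈ 1.169.
ΔY = k × ΔG = (+$407 million) / 0.85529 ≈ +$475.9 million.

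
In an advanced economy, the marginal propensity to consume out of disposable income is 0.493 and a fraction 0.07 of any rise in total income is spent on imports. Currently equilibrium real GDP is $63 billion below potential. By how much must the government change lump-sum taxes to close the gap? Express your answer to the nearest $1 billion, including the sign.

−$74 billion

Spending multiplier = 1/(1 − c + m) = 1/(1 − 0.493 + 0.07) = 1/0.577 ≈ 1.733.
Tax multiplier = −c·k = −0.493/0.577 ≈ −0.854. Need ΔY = +$63 billion, so ΔT = ΔY/(−c·k) = −(+$63 billion) × 0.577 / 0.493 ≈ −$74 billion.
The government should cut lump-sum taxes by $74 billion.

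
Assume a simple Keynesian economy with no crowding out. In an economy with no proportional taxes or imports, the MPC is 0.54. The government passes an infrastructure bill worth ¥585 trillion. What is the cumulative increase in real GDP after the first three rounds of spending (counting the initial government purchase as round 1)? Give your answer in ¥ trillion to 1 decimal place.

¥1,071.5 trillion

Round 1 adds ΔG = ¥585 trillion; each later round is MPC = 0.54 times the previous.
After 3 rounds: 585 + 315.9 + 170.586 = ΔG·(1 − c^3)/(1 − c) = 585 × (1 − 0.157464)/0.46 ≈ ¥1,071.5 trillion.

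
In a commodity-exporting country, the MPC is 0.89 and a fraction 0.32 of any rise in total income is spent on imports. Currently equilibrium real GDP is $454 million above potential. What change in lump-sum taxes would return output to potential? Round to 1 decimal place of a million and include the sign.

Spending multiplier = 1/(1 − c + m) = 1/(1 − 0.89 + 0.32) = 1/0.43 ≈ 2.326.
Tax multiplier = −c·k = −0.89/0.43 ≈ −2.07. Need ΔY = −$454 million, so ΔT = ΔY/(−c·k) = −(−$454 million) × 0.43 / 0.89 ≈ +$219.3 million.
The government should raise lump-sum taxes by $219.3 million.

+$219.3 million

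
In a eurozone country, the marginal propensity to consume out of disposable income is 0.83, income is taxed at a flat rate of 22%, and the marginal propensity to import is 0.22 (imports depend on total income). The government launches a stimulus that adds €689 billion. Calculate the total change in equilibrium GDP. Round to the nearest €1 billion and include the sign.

Government-spending multiplier = 1/(1 − c(1−t) + m) = 1/(1 − 0.83×0.78 + 0.22) = 1/0.5726 ≈ 1.746.
ΔY = k × ΔG = (+€689 billion) / 0.5726 ≈ +€1,203 billion.

+€1,203 billion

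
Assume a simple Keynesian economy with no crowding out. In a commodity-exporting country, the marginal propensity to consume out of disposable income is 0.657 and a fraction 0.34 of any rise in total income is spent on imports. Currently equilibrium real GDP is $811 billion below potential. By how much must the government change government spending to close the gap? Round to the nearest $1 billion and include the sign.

Spending multiplier = 1/(1 − c + m) = 1/(1 − 0.657 + 0.34) = 1/0.683 ≈ 1.464.
Need ΔY = +$811 billion, so ΔG = ΔY/k = (+$811 billion) × 0.683 ≈ +$554 billion.
The government should increase government spending by $554 billion.

+$554 billion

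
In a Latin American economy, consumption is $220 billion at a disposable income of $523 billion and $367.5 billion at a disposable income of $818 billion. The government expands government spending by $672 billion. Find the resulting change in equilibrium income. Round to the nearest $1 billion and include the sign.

MPC = ΔC/ΔYd = (367.5 − 220)/(818 − 523) = 147.5/295 = 0.5.
Spending multiplier = 1/(1 − MPC) = 1/(1 − 0.5) = 1/0.5 = 2.
ΔY = k × ΔG = (+$672 billion) / 0.5 = +$1,344 billion.

+$1,344 billion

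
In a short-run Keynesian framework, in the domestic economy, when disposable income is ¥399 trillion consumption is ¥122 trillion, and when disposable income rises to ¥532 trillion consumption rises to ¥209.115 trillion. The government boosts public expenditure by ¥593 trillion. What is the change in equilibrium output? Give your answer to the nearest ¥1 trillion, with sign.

MPC = ΔC/ΔYd = (209.115 − 122)/(532 − 399) = 87.115/133 = 0.655.
Spending multiplier = 1/(1 − MPC) = 1/(1 − 0.655) = 1/0.345 ≈ 2.899.
ΔY = k × ΔG = (+¥593 trillion) / 0.345 ≈ +¥1,719 trillion.

+¥1,719 trillion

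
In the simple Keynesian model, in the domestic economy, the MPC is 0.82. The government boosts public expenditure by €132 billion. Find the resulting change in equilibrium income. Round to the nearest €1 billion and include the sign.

+€733 billion

Spending multiplier = 1/(1 − MPC) = 1/(1 − 0.82) = 1/0.18 ≈ 5.556.
ΔY = k × ΔG = (+€132 billion) / 0.18 ≈ +€733 billion.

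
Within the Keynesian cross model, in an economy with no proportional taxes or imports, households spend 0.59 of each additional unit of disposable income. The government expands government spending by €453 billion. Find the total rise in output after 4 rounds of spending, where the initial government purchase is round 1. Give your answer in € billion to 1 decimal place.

€971.0 billion

Round 1 adds ΔG = €453 billion; each later round is MPC = 0.59 times the previous.
After 4 rounds: 453 + 267.27 + 157.6893 + 93.036687 = ΔG·(1 − c^4)/(1 − c) = 453 × (1 − 0.12117361)/0.41 ≈ €971 billion.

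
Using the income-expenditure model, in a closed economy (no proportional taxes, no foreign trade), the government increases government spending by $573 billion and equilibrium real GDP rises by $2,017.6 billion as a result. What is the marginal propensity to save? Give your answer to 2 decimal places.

0.28

Implied spending multiplier k = ΔY/ΔG = 2,017.6/573 ≈ 3.5211.
Since k = 1/(1 − MPC), MPC = 1 − 1/k = 1 − ΔG/ΔY = 1 − 573/2,017.6 ≈ 0.72.
MPS = 1 − MPC = 0.28.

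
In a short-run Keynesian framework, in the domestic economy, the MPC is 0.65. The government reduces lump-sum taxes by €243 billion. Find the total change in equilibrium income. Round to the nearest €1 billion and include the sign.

+€451 billion

A lump-sum tax change of −€243 billion shifts disposable income by +€243 billion; first-round consumption changes by −c × ΔT = −0.65 × (−€243 billion) = +€157.95 billion.
Expenditure multiplier = 1/(1 − MPC) = 1/(1 − 0.65) = 1/0.35 ≈ 2.857.
The tax multiplier is −c × k ≈ −1.857, so ΔY = k × (−c·ΔT) = (+€157.95 billion) / 0.35 ≈ +€451 billion.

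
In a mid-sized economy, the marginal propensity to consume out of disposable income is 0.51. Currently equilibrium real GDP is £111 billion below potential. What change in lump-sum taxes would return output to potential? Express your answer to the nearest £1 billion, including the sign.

−£107 billion

Spending multiplier = 1/(1 − MPC) = 1/(1 − 0.51) = 1/0.49 ≈ 2.041.
Tax multiplier = −c·k = −0.51/0.49 ≈ −1.041. Need ΔY = +£111 billion, so ΔT = ΔY/(−c·k) = −(+£111 billion) × 0.49 / 0.51 ≈ −£107 billion.
The government should cut lump-sum taxes by £107 billion.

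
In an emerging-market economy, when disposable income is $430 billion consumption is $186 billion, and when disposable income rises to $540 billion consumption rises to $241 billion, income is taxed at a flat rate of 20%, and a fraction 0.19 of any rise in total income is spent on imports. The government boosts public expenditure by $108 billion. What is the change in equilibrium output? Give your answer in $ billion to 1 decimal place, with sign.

MPC = ΔC/ΔYd = (241 − 186)/(540 − 430) = 55/110 = 0.5.
Expenditure multiplier = 1/(1 − c(1−t) + m) = 1/(1 − 0.5×0.8 + 0.19) = 1/0.79 ≈ 1.266.
ΔY = k × ΔG = (+$108 billion) / 0.79 ≈ +$136.7 billion.

+$136.7 billion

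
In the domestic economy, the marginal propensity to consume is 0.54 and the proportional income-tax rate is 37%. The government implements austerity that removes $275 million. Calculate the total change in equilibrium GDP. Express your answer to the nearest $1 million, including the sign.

−$417 million

Government-spending multiplier = 1/(1 − c(1−t)) = 1/(1 − 0.54×0.63) = 1/0.6598 ≈ 1.516.
ΔY = k × ΔG = (−$275 million) / 0.6598 ≈ −$417 million.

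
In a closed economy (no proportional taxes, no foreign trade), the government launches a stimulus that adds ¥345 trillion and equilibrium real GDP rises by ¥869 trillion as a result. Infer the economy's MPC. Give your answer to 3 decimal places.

0.603

Implied spending multiplier k = ΔY/ΔG = 869/345 ≈ 2.5188.
Since k = 1/(1 − MPC), MPC = 1 − 1/k = 1 − ΔG/ΔY = 1 − 345/869 ≈ 0.603.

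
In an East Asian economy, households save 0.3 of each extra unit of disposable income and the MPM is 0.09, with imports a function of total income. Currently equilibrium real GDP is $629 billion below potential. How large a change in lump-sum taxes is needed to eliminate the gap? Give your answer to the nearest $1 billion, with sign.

MPC = 1 − MPS = 1 − 0.3 = 0.7.
Spending multiplier = 1/(1 − c + m) = 1/(1 − 0.7 + 0.09) = 1/0.39 ≈ 2.564.
Tax multiplier = −c·k = −0.7/0.39 ≈ −1.795. Need ΔY = +$629 billion, so ΔT = ΔY/(−c·k) = −(+$629 billion) × 0.39 / 0.7 ≈ −$350 billion.
The government should cut lump-sum taxes by $350 billion.

−$350 billion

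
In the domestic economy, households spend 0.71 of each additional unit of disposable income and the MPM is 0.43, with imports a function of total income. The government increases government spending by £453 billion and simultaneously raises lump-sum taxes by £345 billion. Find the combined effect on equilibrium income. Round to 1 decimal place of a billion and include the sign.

+£289.0 billion

Expenditure multiplier = 1/(1 − c + m) = 1/(1 − 0.71 + 0.43) = 1/0.72 ≈ 1.389.
ΔG contributes k·ΔG = (+£453 billion) / 0.72 ≈ +£629.2 billion.
ΔT of +£345 billion changes first-round spending by −c·ΔT = −£244.95 billion, contributing k·(−c·ΔT) = (−£244.95 billion) / 0.72 ≈ −£340.2 billion.
Net ΔY = k(ΔG − c·ΔT) = (+£208.05 billion) / 0.72 ≈ +£289 billion.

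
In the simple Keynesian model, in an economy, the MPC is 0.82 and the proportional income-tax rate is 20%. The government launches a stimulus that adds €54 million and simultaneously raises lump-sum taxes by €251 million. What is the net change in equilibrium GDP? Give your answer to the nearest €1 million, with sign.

Expenditure multiplier = 1/(1 − c(1−t)) = 1/(1 − 0.82×0.8) = 1/0.344 ≈ 2.907.
ΔG contributes k·ΔG = (+€54 million) / 0.344 ≈ +€157 million.
ΔT of +€251 million changes first-round spending by −c·ΔT = −€205.82 million, contributing k·(−c·ΔT) = (−€205.82 million) / 0.344 ≈ −€598.3 million.
Net ΔY = k(ΔG − c·ΔT) = (−€151.82 million) / 0.344 ≈ −€441 million.

−€441 million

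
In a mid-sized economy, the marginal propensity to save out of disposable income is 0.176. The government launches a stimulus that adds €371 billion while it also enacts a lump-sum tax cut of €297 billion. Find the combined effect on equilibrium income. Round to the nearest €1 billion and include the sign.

MPC = 1 − MPS = 1 − 0.176 = 0.824.
Expenditure multiplier = 1/(1 − MPC) = 1/(1 − 0.824) = 1/0.176 ≈ 5.682.
ΔG contributes k·ΔG = (+€371 billion) / 0.176 ≈ +€2,108 billion.
ΔT of −€297 billion changes first-round spending by −c·ΔT = +€244.728 billion, contributing k·(−c·ΔT) = (+€244.728 billion) / 0.176 = +€1,390.5 billion.
Net ΔY = k(ΔG − c·ΔT) = (+€615.728 billion) / 0.176 ≈ +€3,498 billion.

+€3,498 billion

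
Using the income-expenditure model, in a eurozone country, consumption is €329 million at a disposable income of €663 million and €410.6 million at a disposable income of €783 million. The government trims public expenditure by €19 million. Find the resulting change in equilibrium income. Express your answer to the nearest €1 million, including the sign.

−€59 million

MPC = ΔC/ΔYd = (410.6 − 329)/(783 − 663) = 81.6/120 = 0.68.
Spending multiplier = 1/(1 − MPC) = 1/(1 − 0.68) = 1/0.32 = 3.125.
ΔY = k × ΔG = (−€19 million) / 0.32 ≈ −€59 million.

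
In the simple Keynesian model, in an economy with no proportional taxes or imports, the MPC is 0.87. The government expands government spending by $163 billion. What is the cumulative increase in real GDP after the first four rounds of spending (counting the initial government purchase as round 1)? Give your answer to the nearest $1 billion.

$536 billion

Round 1 adds ΔG = $163 billion; each later round is MPC = 0.87 times the previous.
After 4 rounds: 163 + 141.81 + 123.3747 + 107.335989 = ΔG·(1 − c^4)/(1 − c) = 163 × (1 − 0.57289761)/0.13 ≈ $536 billion.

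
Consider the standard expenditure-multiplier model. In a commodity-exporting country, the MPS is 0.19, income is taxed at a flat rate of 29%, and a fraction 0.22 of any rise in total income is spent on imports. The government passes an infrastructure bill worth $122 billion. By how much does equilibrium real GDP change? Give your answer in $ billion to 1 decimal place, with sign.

MPC = 1 − MPS = 1 − 0.19 = 0.81.
Government-spending multiplier = 1/(1 − c(1−t) + m) = 1/(1 − 0.81×0.71 + 0.22) = 1/0.6449 ≈ 1.551.
ΔY = k × ΔG = (+$122 billion) / 0.6449 ≈ +$189.2 billion.

+$189.2 billion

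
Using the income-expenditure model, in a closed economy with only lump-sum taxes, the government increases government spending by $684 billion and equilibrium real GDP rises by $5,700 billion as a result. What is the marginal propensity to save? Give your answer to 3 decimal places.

Implied spending multiplier k = ΔY/ΔG = 5,700/684 ≈ 8.3333.
Since k = 1/(1 − MPC), MPC = 1 − 1/k = 1 − ΔG/ΔY = 1 − 684/5,700 = 0.880.
MPS = 1 − MPC = 0.120.

0.120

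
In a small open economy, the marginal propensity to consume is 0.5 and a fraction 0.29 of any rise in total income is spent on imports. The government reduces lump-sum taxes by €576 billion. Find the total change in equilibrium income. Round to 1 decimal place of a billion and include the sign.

+€364.6 billion

A lump-sum tax change of −€576 billion shifts disposable income by +€576 billion; first-round consumption changes by −c × ΔT = −0.5 × (−€576 billion) = +€288 billion.
Expenditure multiplier = 1/(1 − c + m) = 1/(1 − 0.5 + 0.29) = 1/0.79 ≈ 1.266.
The tax multiplier is −c × k ≈ −0.633, so ΔY = k × (−c·ΔT) = (+€288 billion) / 0.79 ≈ +€364.6 billion.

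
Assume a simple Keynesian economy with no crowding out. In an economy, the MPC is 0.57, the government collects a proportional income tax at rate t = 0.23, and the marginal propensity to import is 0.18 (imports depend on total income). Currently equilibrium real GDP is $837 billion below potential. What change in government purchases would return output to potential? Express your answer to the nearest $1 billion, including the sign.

Spending multiplier = 1/(1 − c(1−t) + m) = 1/(1 − 0.57×0.77 + 0.18) = 1/0.7411 ≈ 1.349.
Need ΔY = +$837 billion, so ΔG = ΔY/k = (+$837 billion) × 0.7411 ≈ +$620 billion.
The government should increase government purchases by $620 billion.

+$620 billion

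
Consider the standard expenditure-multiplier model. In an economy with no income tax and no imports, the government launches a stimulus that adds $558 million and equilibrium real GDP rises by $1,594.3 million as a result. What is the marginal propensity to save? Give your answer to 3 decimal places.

0.350

Implied spending multiplier k = ΔY/ΔG = 1,594.3/558 ≈ 2.8572.
Since k = 1/(1 − MPC), MPC = 1 − 1/k = 1 − ΔG/ΔY = 1 − 558/1,594.3 ≈ 0.650.
MPS = 1 − MPC = 0.350.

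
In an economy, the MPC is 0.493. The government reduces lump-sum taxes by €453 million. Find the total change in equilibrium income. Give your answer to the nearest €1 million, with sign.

+€440 million

A lump-sum tax change of −€453 million shifts disposable income by +€453 million; first-round consumption changes by −c × ΔT = −0.493 × (−€453 million) = +€223.329 million.
Expenditure multiplier = 1/(1 − MPC) = 1/(1 − 0.493) = 1/0.507 ≈ 1.972.
The tax multiplier is −c × k ≈ −0.972, so ΔY = k × (−c·ΔT) = (+€223.329 million) / 0.507 ≈ +€440 million.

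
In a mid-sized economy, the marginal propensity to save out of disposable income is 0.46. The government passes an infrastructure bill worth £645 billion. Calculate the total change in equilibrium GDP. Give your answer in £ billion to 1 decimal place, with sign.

MPC = 1 − MPS = 1 − 0.46 = 0.54.
Spending multiplier = 1/(1 − MPC) = 1/(1 − 0.54) = 1/0.46 ≈ 2.174.
ΔY = k × ΔG = (+£645 billion) / 0.46 ≈ +£1,402.2 billion.

+£1,402.2 billion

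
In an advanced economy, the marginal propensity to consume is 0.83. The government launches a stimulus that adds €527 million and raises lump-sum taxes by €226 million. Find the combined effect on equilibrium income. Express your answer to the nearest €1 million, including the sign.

Expenditure multiplier = 1/(1 − MPC) = 1/(1 − 0.83) = 1/0.17 ≈ 5.882.
ΔG contributes k·ΔG = (+€527 million) / 0.17 = +€3,100 million.
ΔT of +€226 million changes first-round spending by −c·ΔT = −€187.58 million, contributing k·(−c·ΔT) = (−€187.58 million) / 0.17 ≈ −€1,103.4 million.
Net ΔY = k(ΔG − c·ΔT) = (+€339.42 million) / 0.17 ≈ +€1,997 million.

+€1,997 million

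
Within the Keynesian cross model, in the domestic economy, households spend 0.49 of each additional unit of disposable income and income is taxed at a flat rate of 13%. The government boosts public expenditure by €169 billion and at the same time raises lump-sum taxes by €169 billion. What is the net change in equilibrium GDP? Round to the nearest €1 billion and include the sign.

+€150 billion

Expenditure multiplier = 1/(1 − c(1−t)) = 1/(1 − 0.49×0.87) = 1/0.5737 ≈ 1.743.
ΔG contributes k·ΔG = (+€169 billion) / 0.5737 ≈ +€294.6 billion.
ΔT of +€169 billion changes first-round spending by −c·ΔT = −€82.81 billion, contributing k·(−c·ΔT) = (−€82.81 billion) / 0.5737 ≈ −€144.3 billion.
Net ΔY = k(ΔG − c·ΔT) = (+€86.19 billion) / 0.5737 ≈ +€150 billion.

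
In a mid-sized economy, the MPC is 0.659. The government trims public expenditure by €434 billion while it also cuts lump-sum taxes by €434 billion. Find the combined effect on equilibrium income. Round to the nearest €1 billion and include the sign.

Expenditure multiplier = 1/(1 − MPC) = 1/(1 − 0.659) = 1/0.341 ≈ 2.933.
ΔG contributes k·ΔG = (−€434 billion) / 0.341 ≈ −€1,272.7 billion.
ΔT of −€434 billion changes first-round spending by −c·ΔT = +€286.006 billion, contributing k·(−c·ΔT) = (+€286.006 billion) / 0.341 ≈ +€838.7 billion.
With ΔG = ΔT and no other leakages, the balanced-budget multiplier is 1, so ΔY = ΔG = −€434 billion.

−€434 billion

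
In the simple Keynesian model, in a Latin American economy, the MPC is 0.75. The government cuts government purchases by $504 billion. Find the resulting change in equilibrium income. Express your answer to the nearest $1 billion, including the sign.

Expenditure multiplier = 1/(1 − MPC) = 1/(1 − 0.75) = 1/0.25 = 4.
ΔY = k × ΔG = (−$504 billion) / 0.25 = −$2,016 billion.

−$2,016 billion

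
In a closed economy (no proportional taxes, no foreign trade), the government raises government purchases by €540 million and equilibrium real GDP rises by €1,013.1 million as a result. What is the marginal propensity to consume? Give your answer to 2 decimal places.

Implied spending multiplier k = ΔY/ΔG = 1,013.1/540 ≈ 1.8761.
Since k = 1/(1 − MPC), MPC = 1 − 1/k = 1 − ΔG/ΔY = 1 − 540/1,013.1 ≈ 0.47.

0.47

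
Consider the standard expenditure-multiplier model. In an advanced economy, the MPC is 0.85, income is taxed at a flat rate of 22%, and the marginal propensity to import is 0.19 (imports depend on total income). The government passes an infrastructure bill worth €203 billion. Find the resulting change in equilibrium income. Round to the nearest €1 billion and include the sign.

Government-spending multiplier = 1/(1 − c(1−t) + m) = 1/(1 − 0.85×0.78 + 0.19) = 1/0.527 ≈ 1.898.
ΔY = k × ΔG = (+€203 billion) / 0.527 ≈ +€385 billion.

+€385 billion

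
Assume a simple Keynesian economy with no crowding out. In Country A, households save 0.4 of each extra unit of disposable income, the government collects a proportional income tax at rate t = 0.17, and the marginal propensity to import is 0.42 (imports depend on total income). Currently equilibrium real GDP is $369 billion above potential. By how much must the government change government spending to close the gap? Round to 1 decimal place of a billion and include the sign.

MPC = 1 − MPS = 1 − 0.4 = 0.6.
Spending multiplier = 1/(1 − c(1−t) + m) = 1/(1 − 0.6×0.83 + 0.42) = 1/0.922 ≈ 1.085.
Need ΔY = −$369 billion, so ΔG = ΔY/k = (−$369 billion) × 0.922 ≈ −$340.2 billion.
The government should cut government spending by $340.2 billion.

−$340.2 billion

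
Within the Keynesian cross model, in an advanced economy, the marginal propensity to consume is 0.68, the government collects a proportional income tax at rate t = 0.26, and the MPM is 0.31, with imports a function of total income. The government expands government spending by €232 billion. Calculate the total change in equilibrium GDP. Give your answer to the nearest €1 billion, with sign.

Government-spending multiplier = 1/(1 − c(1−t) + m) = 1/(1 − 0.68×0.74 + 0.31) = 1/0.8068 ≈ 1.239.
ΔY = k × ΔG = (+€232 billion) / 0.8068 ≈ +€288 billion.

+€288 billion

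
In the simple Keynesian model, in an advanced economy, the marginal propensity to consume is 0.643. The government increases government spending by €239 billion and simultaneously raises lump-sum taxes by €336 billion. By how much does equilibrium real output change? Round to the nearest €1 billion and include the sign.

Expenditure multiplier = 1/(1 − MPC) = 1/(1 − 0.643) = 1/0.357 ≈ 2.801.
ΔG contributes k·ΔG = (+€239 billion) / 0.357 ≈ +€669.5 billion.
ΔT of +€336 billion changes first-round spending by −c·ΔT = −€216.048 billion, contributing k·(−c·ΔT) = (−€216.048 billion) / 0.357 ≈ −€605.2 billion.
Net ΔY = k(ΔG − c·ΔT) = (+€22.952 billion) / 0.357 ≈ +€64 billion.

+€64 billion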